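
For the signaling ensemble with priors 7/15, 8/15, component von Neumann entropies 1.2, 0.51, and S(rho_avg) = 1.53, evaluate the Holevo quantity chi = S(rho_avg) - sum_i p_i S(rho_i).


chi = S(rho) - sum_i p_i * S(rho_i)
Weighted entropy = 7/15 * 1.2 + 8/15 * 0.51
= 0.8320
chi = 1.53 - 0.8320
= 0.6980

0.6980


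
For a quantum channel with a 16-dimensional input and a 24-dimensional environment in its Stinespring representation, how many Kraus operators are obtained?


Tracing out the environment in an orthonormal basis {|i>_E} gives Kraus operators K_i = <i|_E U |0>_E.
Number of Kraus operators = dim(H_env) = d_env
= 24

24


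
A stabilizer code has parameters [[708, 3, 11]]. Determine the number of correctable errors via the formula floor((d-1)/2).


Code parameters: [[708, 3, 11]], distance d = 11.
Number of correctable errors = floor((d-1)/2)
= floor((11 - 1)/2)
= floor(10/2)
= 5

5


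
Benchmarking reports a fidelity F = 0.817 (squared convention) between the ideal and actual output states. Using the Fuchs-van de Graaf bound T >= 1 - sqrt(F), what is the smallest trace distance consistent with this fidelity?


Fuchs-van de Graaf (squared-fidelity convention): 1 - sqrt(F) <= T <= sqrt(1 - F).
Lower bound: T >= 1 - sqrt(F)
sqrt(F) = sqrt(0.817) = 0.9039
T >= 1 - 0.9039
T >= 0.0961

0.0961


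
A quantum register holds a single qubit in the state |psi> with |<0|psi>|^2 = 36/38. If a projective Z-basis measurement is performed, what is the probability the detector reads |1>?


|alpha|^2 = 36/38 = 0.9474
|beta|^2 = 1 - 36/38 = 2/38 = 0.0526
P(|1>) = |beta|^2 = 0.0526

0.0526


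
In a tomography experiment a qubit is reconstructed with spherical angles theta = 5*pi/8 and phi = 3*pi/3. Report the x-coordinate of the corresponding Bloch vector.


theta = 1.9635, phi = 3.1416
r_x = sin(theta)*cos(phi) = 0.9239 * -1.0000
r_x = -0.9239

-0.9239


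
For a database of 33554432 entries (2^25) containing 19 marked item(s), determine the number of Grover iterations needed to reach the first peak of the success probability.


After j Grover iterations the success probability is P(j) = sin^2((2j+1)*theta), where sin(theta) = sqrt(k/N).
N = 2^25 = 33554432, k = 19
sin(theta) = sqrt(k/N) = 0.0007524919437
theta = arcsin(sqrt(k/N)) = 0.0007524920147 rad
P(j) reaches its first maximum when (2j+1)*theta is as close as possible to pi/2, i.e. j = round(pi/(4*theta) - 1/2).
pi/(4*theta) - 1/2 = 1043.2296
(For comparison, the common estimate pi/4 * sqrt(N/k) = 1043.7297; the exact maximiser is used here.)
Optimal iterations = 1043

1043


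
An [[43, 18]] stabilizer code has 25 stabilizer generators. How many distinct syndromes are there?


Each stabilizer generator gives a binary (+1 or -1) measurement outcome.
With 25 independent generators:
Total syndromes = 2^25
= 33554432

33554432


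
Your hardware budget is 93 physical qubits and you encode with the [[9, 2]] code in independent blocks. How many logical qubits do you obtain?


Each code block uses 9 physical qubits for 2 logical qubit(s).
Number of complete blocks = floor(93 / 9) = 10
Logical qubits = 10 * 2
= 20

20


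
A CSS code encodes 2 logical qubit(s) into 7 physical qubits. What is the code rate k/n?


Code rate R = k/n
= 2/7
= 0.2857

0.2857


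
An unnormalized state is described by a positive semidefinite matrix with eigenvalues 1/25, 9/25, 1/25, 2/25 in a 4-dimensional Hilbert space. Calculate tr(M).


tr(M) = sum of eigenvalues
= 1/25 + 9/25 + 1/25 + 2/25
= 13/25
= 0.5200

0.5200


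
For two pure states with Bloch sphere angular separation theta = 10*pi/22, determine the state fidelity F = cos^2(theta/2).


For states separated by angle theta on Bloch sphere:
F = cos^2(theta/2)
theta = 10*pi/22 = 1.4280
theta/2 = 0.7140
cos(theta/2) = 0.7557
F = 0.5712

0.5712


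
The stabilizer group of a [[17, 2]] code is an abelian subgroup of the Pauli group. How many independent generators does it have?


For an [[n,k]] stabilizer code:
Number of stabilizer generators = n - k
= 17 - 2
= 15

15


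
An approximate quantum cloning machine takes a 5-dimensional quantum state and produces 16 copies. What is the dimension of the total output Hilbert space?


Output space = H^(tensor 16) where dim(H) = 5
dim = 5^16
= 25 (after 2 factors)
= 125 (after 3 factors)
= 625 (after 4 factors)
= 3125 (after 5 factors)
= 15625 (after 6 factors)
= 78125 (after 7 factors)
= 390625 (after 8 factors)
= 1953125 (after 9 factors)
= 9765625 (after 10 factors)
= 48828125 (after 11 factors)
= 244140625 (after 12 factors)
= 1220703125 (after 13 factors)
= 6103515625 (after 14 factors)
= 30517578125 (after 15 factors)
= 152587890625 (after 16 factors)
= 152587890625

152587890625


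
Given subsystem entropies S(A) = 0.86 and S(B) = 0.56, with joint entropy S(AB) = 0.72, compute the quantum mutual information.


I(A:B) = S(A) + S(B) - S(AB)
= 0.86 + 0.56 - 0.72
= 0.7000

0.7000


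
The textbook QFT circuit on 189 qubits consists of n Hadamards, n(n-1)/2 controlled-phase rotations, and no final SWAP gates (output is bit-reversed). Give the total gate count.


Hadamard gates: 189
Controlled rotations: n*(n-1)/2 = 189*188/2 = 17766
SWAP gates: 0 (omitted)
Total = 189 + 17766
= 17955

17955


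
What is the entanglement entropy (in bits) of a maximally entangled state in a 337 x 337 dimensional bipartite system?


For a maximally entangled state in d x d:
S = log2(d) = log2(337)
= 8.3966

8.3966


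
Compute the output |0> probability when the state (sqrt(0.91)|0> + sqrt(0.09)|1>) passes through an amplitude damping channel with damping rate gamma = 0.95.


For amplitude damping with parameter gamma on state sqrt(a)|0> + sqrt(b)|1>:
alpha^2 = 0.91, beta^2 = 0.09
P(|0>) = alpha^2 + gamma * beta^2
= 0.91 + 0.95 * 0.09
= 0.91 + 0.0855
= 0.9955

0.9955


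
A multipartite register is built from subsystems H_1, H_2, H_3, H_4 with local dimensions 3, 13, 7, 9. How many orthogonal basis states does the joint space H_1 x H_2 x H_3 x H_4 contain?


dim(H_1 x H_2 x H_3 x H_4) = 3 * 13 * 7 * 9
= 39 * 7 * 9
= 273 * 9
= 2457

2457


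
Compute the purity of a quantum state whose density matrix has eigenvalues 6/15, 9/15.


tr(rho^2) = sum of eigenvalues squared
= (6/15)^2 + (9/15)^2
= (36 + 81) / 225
= 117/225
= 0.5200

0.5200


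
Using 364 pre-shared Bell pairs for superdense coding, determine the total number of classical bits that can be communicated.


Superdense coding allows 2 classical bits per shared entangled pair.
364 pair(s) -> 2 * 364 = 728 classical bits

728


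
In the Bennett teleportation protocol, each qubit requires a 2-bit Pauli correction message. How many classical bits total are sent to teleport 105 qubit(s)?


Quantum teleportation requires 2 classical bits per qubit teleported.
105 qubit(s) -> 2 * 105 = 210 classical bits

210


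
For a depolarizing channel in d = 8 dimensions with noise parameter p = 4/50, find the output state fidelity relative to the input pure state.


F = (1-p) + p/d
= (1 - 0.0800) + 0.0800/8
= 0.9200 + 0.0100
= 0.9300

0.9300


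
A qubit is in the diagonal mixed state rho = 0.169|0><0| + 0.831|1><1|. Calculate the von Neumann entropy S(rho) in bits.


S = -p*log2(p) - (1-p)*log2(1-p)
p = 0.1690, 1-p = 0.8310
= -0.1690 * log2(0.1690) - 0.8310 * log2(0.8310)
= -(-0.4335) - (-0.2219)
= 0.6554

0.6554


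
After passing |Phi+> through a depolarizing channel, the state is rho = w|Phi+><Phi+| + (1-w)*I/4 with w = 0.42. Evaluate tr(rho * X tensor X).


|Phi+> = (|00> + |11>)/sqrt(2)
For the pure Bell state, <X_A X_B> = +1 (Bell-state Pauli correlator).
The maximally-mixed part I/4 has tr(I/4 * P tensor P) = 0 for any traceless Pauli P.
So <X_A X_B>_rho = w * (+1) + (1 - w) * 0
= 0.42 * (+1)
= 0.4200

0.4200


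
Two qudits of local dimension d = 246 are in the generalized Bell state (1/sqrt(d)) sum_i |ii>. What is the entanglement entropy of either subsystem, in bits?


For a maximally entangled state in d x d:
S = log2(d) = log2(246)
= 7.9425

7.9425


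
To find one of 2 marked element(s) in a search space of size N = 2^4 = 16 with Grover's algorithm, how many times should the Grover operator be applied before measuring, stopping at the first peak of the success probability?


After j Grover iterations the success probability is P(j) = sin^2((2j+1)*theta), where sin(theta) = sqrt(k/N).
N = 2^4 = 16, k = 2
sin(theta) = sqrt(k/N) = 0.3535533906
theta = arcsin(sqrt(k/N)) = 0.3613671239 rad
P(j) reaches its first maximum when (2j+1)*theta is as close as possible to pi/2, i.e. j = round(pi/(4*theta) - 1/2).
pi/(4*theta) - 1/2 = 1.6734
(For comparison, the common estimate pi/4 * sqrt(N/k) = 2.2214; the exact maximiser is used here.)
Optimal iterations = 2

2


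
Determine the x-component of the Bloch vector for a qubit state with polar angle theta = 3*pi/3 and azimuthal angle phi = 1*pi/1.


theta = 3.1416, phi = 3.1416
r_x = sin(theta)*cos(phi) = 0.0000 * -1.0000
r_x = 0.0000

0.0000


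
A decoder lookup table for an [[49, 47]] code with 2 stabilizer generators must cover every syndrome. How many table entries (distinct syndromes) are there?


Each stabilizer generator gives a binary (+1 or -1) measurement outcome.
With 2 independent generators:
Total syndromes = 2^2
= 4

4


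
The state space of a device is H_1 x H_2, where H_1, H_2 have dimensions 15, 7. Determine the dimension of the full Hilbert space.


dim(H_1 x H_2) = 15 * 7
= 105

105


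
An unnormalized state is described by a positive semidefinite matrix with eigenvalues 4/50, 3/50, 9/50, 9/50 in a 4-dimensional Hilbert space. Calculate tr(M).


tr(M) = sum of eigenvalues
= 4/50 + 3/50 + 9/50 + 9/50
= 25/50
= 0.5000

0.5000


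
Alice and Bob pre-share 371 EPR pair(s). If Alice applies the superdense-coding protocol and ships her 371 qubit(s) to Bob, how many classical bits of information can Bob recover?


Superdense coding allows 2 classical bits per shared entangled pair.
371 pair(s) -> 2 * 371 = 742 classical bits

742


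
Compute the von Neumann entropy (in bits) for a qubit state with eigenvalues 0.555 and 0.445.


S = -p*log2(p) - (1-p)*log2(1-p)
p = 0.5550, 1-p = 0.4450
= -0.5550 * log2(0.5550) - 0.4450 * log2(0.4450)
= -(-0.4714) - (-0.5198)
= 0.9913

0.9913


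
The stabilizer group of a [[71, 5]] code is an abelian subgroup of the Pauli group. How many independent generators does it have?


For an [[n,k]] stabilizer code:
Number of stabilizer generators = n - k
= 71 - 5
= 66

66


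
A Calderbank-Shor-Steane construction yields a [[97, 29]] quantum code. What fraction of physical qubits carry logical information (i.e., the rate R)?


Code rate R = k/n
= 29/97
= 0.2990

0.2990


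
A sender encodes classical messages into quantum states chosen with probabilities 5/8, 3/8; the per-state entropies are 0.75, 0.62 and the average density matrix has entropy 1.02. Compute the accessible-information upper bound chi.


chi = S(rho) - sum_i p_i * S(rho_i)
Weighted entropy = 5/8 * 0.75 + 3/8 * 0.62
= 0.7012
chi = 1.02 - 0.7012
= 0.3188

0.3188


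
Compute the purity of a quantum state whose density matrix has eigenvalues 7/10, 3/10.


tr(rho^2) = sum of eigenvalues squared
= (7/10)^2 + (3/10)^2
= (49 + 9) / 100
= 58/100
= 0.5800

0.5800


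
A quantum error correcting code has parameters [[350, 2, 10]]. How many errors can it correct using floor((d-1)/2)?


Code parameters: [[350, 2, 10]], distance d = 10.
Number of correctable errors = floor((d-1)/2)
= floor((10 - 1)/2)
= floor(9/2)
= 4

4


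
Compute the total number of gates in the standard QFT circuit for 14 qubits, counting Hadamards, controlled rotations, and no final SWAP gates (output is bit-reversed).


Hadamard gates: 14
Controlled rotations: n*(n-1)/2 = 14*13/2 = 91
SWAP gates: 0 (omitted)
Total = 14 + 91
= 105

105


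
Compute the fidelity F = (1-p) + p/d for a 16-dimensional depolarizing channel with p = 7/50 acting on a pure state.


F = (1-p) + p/d
= (1 - 0.1400) + 0.1400/16
= 0.8600 + 0.0088
= 0.8688

0.8688


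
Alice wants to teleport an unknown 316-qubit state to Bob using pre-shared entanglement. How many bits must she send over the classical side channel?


Quantum teleportation requires 2 classical bits per qubit teleported.
316 qubit(s) -> 2 * 316 = 632 classical bits

632


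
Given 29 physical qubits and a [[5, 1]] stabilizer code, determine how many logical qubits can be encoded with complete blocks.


Each code block uses 5 physical qubits for 1 logical qubit(s).
Number of complete blocks = floor(29 / 5) = 5
Logical qubits = 5 * 1
= 5

5


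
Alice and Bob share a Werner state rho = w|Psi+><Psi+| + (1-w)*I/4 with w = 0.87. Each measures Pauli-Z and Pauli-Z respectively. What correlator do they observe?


|Psi+> = (|01> + |10>)/sqrt(2)
For the pure Bell state, <Z_A Z_B> = -1 (Bell-state Pauli correlator).
The maximally-mixed part I/4 has tr(I/4 * P tensor P) = 0 for any traceless Pauli P.
So <Z_A Z_B>_rho = w * (-1) + (1 - w) * 0
= 0.87 * (-1)
= -0.8700

-0.8700


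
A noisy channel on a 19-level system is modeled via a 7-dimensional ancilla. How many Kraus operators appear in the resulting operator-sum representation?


Tracing out the environment in an orthonormal basis {|i>_E} gives Kraus operators K_i = <i|_E U |0>_E.
Number of Kraus operators = dim(H_env) = d_env
= 7

7


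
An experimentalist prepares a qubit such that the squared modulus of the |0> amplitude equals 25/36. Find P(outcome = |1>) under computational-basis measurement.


|alpha|^2 = 25/36 = 0.6944
|beta|^2 = 1 - 25/36 = 11/36 = 0.3056
P(|1>) = |beta|^2 = 0.3056

0.3056


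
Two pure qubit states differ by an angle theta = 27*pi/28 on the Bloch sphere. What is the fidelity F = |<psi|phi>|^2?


For states separated by angle theta on Bloch sphere:
F = cos^2(theta/2)
theta = 27*pi/28 = 3.0294
theta/2 = 1.5147
cos(theta/2) = 0.0561
F = 0.0031

0.0031


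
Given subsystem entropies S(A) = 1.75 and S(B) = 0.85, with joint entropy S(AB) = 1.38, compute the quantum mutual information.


I(A:B) = S(A) + S(B) - S(AB)
= 1.75 + 0.85 - 1.38
= 1.2200

1.2200


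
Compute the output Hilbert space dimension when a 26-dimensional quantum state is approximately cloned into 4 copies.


Output space = H^(tensor 4) where dim(H) = 26
dim = 26^4
= 676 (after 2 factors)
= 17576 (after 3 factors)
= 456976 (after 4 factors)
= 456976

456976


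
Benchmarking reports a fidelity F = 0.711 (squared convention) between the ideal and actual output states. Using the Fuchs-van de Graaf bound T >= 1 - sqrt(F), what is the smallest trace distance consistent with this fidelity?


Fuchs-van de Graaf (squared-fidelity convention): 1 - sqrt(F) <= T <= sqrt(1 - F).
Lower bound: T >= 1 - sqrt(F)
sqrt(F) = sqrt(0.711) = 0.8432
T >= 1 - 0.8432
T >= 0.1568

0.1568


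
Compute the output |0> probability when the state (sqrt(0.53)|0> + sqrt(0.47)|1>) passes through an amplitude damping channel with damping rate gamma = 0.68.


For amplitude damping with parameter gamma on state sqrt(a)|0> + sqrt(b)|1>:
alpha^2 = 0.53, beta^2 = 0.47
P(|0>) = alpha^2 + gamma * beta^2
= 0.53 + 0.68 * 0.47
= 0.53 + 0.3196
= 0.8496

0.8496


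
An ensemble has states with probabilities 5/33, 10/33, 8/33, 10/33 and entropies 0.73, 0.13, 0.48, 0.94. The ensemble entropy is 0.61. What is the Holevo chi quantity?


chi = S(rho) - sum_i p_i * S(rho_i)
Weighted entropy = 5/33 * 0.73 + 10/33 * 0.13 + 8/33 * 0.48 + 10/33 * 0.94
= 0.5512
chi = 0.61 - 0.5512
= 0.0588

0.0588


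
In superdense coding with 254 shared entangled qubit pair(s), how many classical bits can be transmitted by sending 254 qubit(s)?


Superdense coding allows 2 classical bits per shared entangled pair.
254 pair(s) -> 2 * 254 = 508 classical bits

508


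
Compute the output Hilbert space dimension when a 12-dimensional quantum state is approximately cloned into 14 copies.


Output space = H^(tensor 14) where dim(H) = 12
dim = 12^14
= 144 (after 2 factors)
= 1728 (after 3 factors)
= 20736 (after 4 factors)
= 248832 (after 5 factors)
= 2985984 (after 6 factors)
= 35831808 (after 7 factors)
= 429981696 (after 8 factors)
= 5159780352 (after 9 factors)
= 61917364224 (after 10 factors)
= 743008370688 (after 11 factors)
= 8916100448256 (after 12 factors)
= 106993205379072 (after 13 factors)
= 1283918464548864 (after 14 factors)
= 1283918464548864

1283918464548864


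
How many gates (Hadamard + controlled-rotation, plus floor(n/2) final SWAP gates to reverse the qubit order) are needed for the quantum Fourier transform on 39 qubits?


Hadamard gates: 39
Controlled rotations: n*(n-1)/2 = 39*38/2 = 741
SWAP gates: floor(n/2) = floor(39/2) = 19
Total = 39 + 741 + 19
= 799

799


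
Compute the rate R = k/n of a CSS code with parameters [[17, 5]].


Code rate R = k/n
= 5/17
= 0.2941

0.2941


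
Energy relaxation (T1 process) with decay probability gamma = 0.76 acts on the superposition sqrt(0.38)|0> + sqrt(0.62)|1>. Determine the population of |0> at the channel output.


For amplitude damping with parameter gamma on state sqrt(a)|0> + sqrt(b)|1>:
alpha^2 = 0.38, beta^2 = 0.62
P(|0>) = alpha^2 + gamma * beta^2
= 0.38 + 0.76 * 0.62
= 0.38 + 0.4712
= 0.8512

0.8512


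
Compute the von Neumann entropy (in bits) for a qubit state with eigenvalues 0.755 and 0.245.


S = -p*log2(p) - (1-p)*log2(1-p)
p = 0.7550, 1-p = 0.2450
= -0.7550 * log2(0.7550) - 0.2450 * log2(0.2450)
= -(-0.3061) - (-0.4971)
= 0.8033

0.8033


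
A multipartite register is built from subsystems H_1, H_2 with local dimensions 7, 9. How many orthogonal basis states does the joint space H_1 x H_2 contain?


dim(H_1 x H_2) = 7 * 9
= 63

63


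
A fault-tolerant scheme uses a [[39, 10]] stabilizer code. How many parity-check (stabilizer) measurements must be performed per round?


For an [[n,k]] stabilizer code:
Number of stabilizer generators = n - k
= 39 - 10
= 29

29


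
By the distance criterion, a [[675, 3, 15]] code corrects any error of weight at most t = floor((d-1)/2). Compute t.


Code parameters: [[675, 3, 15]], distance d = 15.
Number of correctable errors = floor((d-1)/2)
= floor((15 - 1)/2)
= floor(14/2)
= 7

7


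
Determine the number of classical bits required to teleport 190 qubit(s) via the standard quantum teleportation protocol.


Quantum teleportation requires 2 classical bits per qubit teleported.
190 qubit(s) -> 2 * 190 = 380 classical bits

380


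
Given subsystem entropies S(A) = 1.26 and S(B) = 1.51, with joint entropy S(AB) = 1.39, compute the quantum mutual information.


I(A:B) = S(A) + S(B) - S(AB)
= 1.26 + 1.51 - 1.39
= 1.3800

1.3800


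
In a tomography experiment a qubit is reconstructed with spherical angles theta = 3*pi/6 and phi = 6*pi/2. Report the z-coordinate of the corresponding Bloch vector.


theta = 1.5708, phi = 9.4248
r_z = cos(theta) = 0.0000

0.0000


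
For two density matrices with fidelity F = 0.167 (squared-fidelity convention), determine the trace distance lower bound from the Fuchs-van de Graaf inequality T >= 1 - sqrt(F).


Fuchs-van de Graaf (squared-fidelity convention): 1 - sqrt(F) <= T <= sqrt(1 - F).
Lower bound: T >= 1 - sqrt(F)
sqrt(F) = sqrt(0.167) = 0.4087
T >= 1 - 0.4087
T >= 0.5913

0.5913


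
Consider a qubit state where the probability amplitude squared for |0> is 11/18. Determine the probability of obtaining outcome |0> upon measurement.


|alpha|^2 = 11/18 = 0.6111
|beta|^2 = 1 - 11/18 = 7/18 = 0.3889
P(|0>) = |alpha|^2 = 0.6111

0.6111


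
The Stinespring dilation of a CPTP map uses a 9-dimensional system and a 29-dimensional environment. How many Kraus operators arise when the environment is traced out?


Tracing out the environment in an orthonormal basis {|i>_E} gives Kraus operators K_i = <i|_E U |0>_E.
Number of Kraus operators = dim(H_env) = d_env
= 29

29


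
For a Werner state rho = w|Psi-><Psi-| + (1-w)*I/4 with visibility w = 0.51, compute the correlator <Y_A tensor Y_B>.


|Psi-> = (|01> - |10>)/sqrt(2)
For the pure Bell state, <Y_A Y_B> = -1 (Bell-state Pauli correlator).
The maximally-mixed part I/4 has tr(I/4 * P tensor P) = 0 for any traceless Pauli P.
So <Y_A Y_B>_rho = w * (-1) + (1 - w) * 0
= 0.51 * (-1)
= -0.5100

-0.5100


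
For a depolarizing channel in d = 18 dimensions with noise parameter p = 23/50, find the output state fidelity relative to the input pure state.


F = (1-p) + p/d
= (1 - 0.4600) + 0.4600/18
= 0.5400 + 0.0256
= 0.5656

0.5656


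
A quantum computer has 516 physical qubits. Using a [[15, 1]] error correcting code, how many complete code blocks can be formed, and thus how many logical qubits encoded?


Each code block uses 15 physical qubits for 1 logical qubit(s).
Number of complete blocks = floor(516 / 15) = 34
Logical qubits = 34 * 1
= 34

34


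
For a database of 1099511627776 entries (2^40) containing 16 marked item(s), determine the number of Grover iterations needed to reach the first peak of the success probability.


After j Grover iterations the success probability is P(j) = sin^2((2j+1)*theta), where sin(theta) = sqrt(k/N).
N = 2^40 = 1099511627776, k = 16
sin(theta) = sqrt(k/N) = 3.814697266e-06
theta = arcsin(sqrt(k/N)) = 3.814697266e-06 rad
P(j) reaches its first maximum when (2j+1)*theta is as close as possible to pi/2, i.e. j = round(pi/(4*theta) - 1/2).
pi/(4*theta) - 1/2 = 205886.9161
(For comparison, the common estimate pi/4 * sqrt(N/k) = 205887.4161; the exact maximiser is used here.)
Optimal iterations = 205887

205887


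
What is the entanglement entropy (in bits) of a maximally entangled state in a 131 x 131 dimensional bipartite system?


For a maximally entangled state in d x d:
S = log2(d) = log2(131)
= 7.0334

7.0334


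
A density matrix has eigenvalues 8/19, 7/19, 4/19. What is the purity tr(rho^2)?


tr(rho^2) = sum of eigenvalues squared
= (8/19)^2 + (7/19)^2 + (4/19)^2
= (64 + 49 + 16) / 361
= 129/361
= 0.3573

0.3573


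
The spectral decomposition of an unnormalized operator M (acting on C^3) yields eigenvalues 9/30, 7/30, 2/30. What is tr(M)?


tr(M) = sum of eigenvalues
= 9/30 + 7/30 + 2/30
= 18/30
= 0.6000

0.6000


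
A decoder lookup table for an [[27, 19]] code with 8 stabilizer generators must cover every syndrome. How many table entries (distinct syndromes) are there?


Each stabilizer generator gives a binary (+1 or -1) measurement outcome.
With 8 independent generators:
Total syndromes = 2^8
= 256

256


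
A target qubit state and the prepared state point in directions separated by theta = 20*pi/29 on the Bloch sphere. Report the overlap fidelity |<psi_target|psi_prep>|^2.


For states separated by angle theta on Bloch sphere:
F = cos^2(theta/2)
theta = 20*pi/29 = 2.1666
theta/2 = 1.0833
cos(theta/2) = 0.4684
F = 0.2194

0.2194


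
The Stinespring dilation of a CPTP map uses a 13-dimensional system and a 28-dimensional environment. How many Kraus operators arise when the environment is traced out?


Tracing out the environment in an orthonormal basis {|i>_E} gives Kraus operators K_i = <i|_E U |0>_E.
Number of Kraus operators = dim(H_env) = d_env
= 28

28


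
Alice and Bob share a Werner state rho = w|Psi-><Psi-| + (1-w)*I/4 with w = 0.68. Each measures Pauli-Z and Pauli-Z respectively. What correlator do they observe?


|Psi-> = (|01> - |10>)/sqrt(2)
For the pure Bell state, <Z_A Z_B> = -1 (Bell-state Pauli correlator).
The maximally-mixed part I/4 has tr(I/4 * P tensor P) = 0 for any traceless Pauli P.
So <Z_A Z_B>_rho = w * (-1) + (1 - w) * 0
= 0.68 * (-1)
= -0.6800

-0.6800


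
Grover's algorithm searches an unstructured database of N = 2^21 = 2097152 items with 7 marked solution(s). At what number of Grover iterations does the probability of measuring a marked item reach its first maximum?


After j Grover iterations the success probability is P(j) = sin^2((2j+1)*theta), where sin(theta) = sqrt(k/N).
N = 2^21 = 2097152, k = 7
sin(theta) = sqrt(k/N) = 0.001826981146
theta = arcsin(sqrt(k/N)) = 0.001826982162 rad
P(j) reaches its first maximum when (2j+1)*theta is as close as possible to pi/2, i.e. j = round(pi/(4*theta) - 1/2).
pi/(4*theta) - 1/2 = 429.3882
(For comparison, the common estimate pi/4 * sqrt(N/k) = 429.8885; the exact maximiser is used here.)
Optimal iterations = 429

429


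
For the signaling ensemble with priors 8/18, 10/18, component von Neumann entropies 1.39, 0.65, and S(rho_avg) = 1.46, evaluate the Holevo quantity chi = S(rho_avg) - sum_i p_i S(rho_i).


chi = S(rho) - sum_i p_i * S(rho_i)
Weighted entropy = 8/18 * 1.39 + 10/18 * 0.65
= 0.9789
chi = 1.46 - 0.9789
= 0.4811

0.4811


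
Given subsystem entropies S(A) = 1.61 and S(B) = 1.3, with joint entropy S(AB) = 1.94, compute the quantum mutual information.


I(A:B) = S(A) + S(B) - S(AB)
= 1.61 + 1.3 - 1.94
= 0.9700

0.9700


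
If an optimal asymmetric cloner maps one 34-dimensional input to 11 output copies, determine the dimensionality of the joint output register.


Output space = H^(tensor 11) where dim(H) = 34
dim = 34^11
= 1156 (after 2 factors)
= 39304 (after 3 factors)
= 1336336 (after 4 factors)
= 45435424 (after 5 factors)
= 1544804416 (after 6 factors)
= 52523350144 (after 7 factors)
= 1785793904896 (after 8 factors)
= 60716992766464 (after 9 factors)
= 2064377754059776 (after 10 factors)
= 70188843638032384 (after 11 factors)
= 70188843638032384

70188843638032384


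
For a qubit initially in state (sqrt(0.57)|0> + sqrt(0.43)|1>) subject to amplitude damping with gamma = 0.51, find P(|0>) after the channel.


For amplitude damping with parameter gamma on state sqrt(a)|0> + sqrt(b)|1>:
alpha^2 = 0.57, beta^2 = 0.43
P(|0>) = alpha^2 + gamma * beta^2
= 0.57 + 0.51 * 0.43
= 0.57 + 0.2193
= 0.7893

0.7893


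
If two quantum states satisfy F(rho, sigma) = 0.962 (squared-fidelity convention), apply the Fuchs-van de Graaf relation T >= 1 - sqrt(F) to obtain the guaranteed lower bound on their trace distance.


Fuchs-van de Graaf (squared-fidelity convention): 1 - sqrt(F) <= T <= sqrt(1 - F).
Lower bound: T >= 1 - sqrt(F)
sqrt(F) = sqrt(0.962) = 0.9808
T >= 1 - 0.9808
T >= 0.0192

0.0192


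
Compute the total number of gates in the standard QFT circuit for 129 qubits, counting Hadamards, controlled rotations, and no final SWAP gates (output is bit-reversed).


Hadamard gates: 129
Controlled rotations: n*(n-1)/2 = 129*128/2 = 8256
SWAP gates: 0 (omitted)
Total = 129 + 8256
= 8385

8385


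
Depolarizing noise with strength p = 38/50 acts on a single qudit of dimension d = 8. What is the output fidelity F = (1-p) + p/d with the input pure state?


F = (1-p) + p/d
= (1 - 0.7600) + 0.7600/8
= 0.2400 + 0.0950
= 0.3350

0.3350


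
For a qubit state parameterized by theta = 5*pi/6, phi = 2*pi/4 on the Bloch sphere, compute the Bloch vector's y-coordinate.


theta = 2.6180, phi = 1.5708
r_y = sin(theta)*sin(phi) = 0.5000 * 1.0000
r_y = 0.5000

0.5000


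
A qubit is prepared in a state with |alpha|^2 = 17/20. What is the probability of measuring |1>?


|alpha|^2 = 17/20 = 0.8500
|beta|^2 = 1 - 17/20 = 3/20 = 0.1500
P(|1>) = |beta|^2 = 0.1500

0.1500


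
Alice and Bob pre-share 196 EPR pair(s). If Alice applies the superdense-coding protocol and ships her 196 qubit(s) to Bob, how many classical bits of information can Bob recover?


Superdense coding allows 2 classical bits per shared entangled pair.
196 pair(s) -> 2 * 196 = 392 classical bits

392


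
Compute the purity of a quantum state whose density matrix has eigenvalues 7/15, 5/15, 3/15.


tr(rho^2) = sum of eigenvalues squared
= (7/15)^2 + (5/15)^2 + (3/15)^2
= (49 + 25 + 9) / 225
= 83/225
= 0.3689

0.3689


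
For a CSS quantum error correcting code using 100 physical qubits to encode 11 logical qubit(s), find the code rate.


Code rate R = k/n
= 11/100
= 0.1100

0.1100


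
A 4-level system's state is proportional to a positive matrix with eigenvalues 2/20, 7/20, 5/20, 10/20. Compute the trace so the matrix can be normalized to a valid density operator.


tr(M) = sum of eigenvalues
= 2/20 + 7/20 + 5/20 + 10/20
= 24/20
= 1.2000

1.2000


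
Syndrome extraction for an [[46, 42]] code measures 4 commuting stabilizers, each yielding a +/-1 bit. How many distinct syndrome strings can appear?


Each stabilizer generator gives a binary (+1 or -1) measurement outcome.
With 4 independent generators:
Total syndromes = 2^4
= 16

16


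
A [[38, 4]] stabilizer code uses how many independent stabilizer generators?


For an [[n,k]] stabilizer code:
Number of stabilizer generators = n - k
= 38 - 4
= 34

34


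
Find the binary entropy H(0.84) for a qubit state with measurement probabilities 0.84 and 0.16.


S = -p*log2(p) - (1-p)*log2(1-p)
p = 0.8400, 1-p = 0.1600
= -0.8400 * log2(0.8400) - 0.1600 * log2(0.1600)
= -(-0.2113) - (-0.4230)
= 0.6343

0.6343


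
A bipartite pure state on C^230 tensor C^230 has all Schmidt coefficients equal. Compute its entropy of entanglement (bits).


For a maximally entangled state in d x d:
S = log2(d) = log2(230)
= 7.8455

7.8455


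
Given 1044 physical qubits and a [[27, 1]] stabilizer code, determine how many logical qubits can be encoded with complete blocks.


Each code block uses 27 physical qubits for 1 logical qubit(s).
Number of complete blocks = floor(1044 / 27) = 38
Logical qubits = 38 * 1
= 38

38


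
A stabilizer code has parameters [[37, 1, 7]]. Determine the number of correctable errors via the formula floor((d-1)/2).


Code parameters: [[37, 1, 7]], distance d = 7.
Number of correctable errors = floor((d-1)/2)
= floor((7 - 1)/2)
= floor(6/2)
= 3

3


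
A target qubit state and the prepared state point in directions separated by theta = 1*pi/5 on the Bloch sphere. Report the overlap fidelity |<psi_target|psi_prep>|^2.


For states separated by angle theta on Bloch sphere:
F = cos^2(theta/2)
theta = 1*pi/5 = 0.6283
theta/2 = 0.3142
cos(theta/2) = 0.9511
F = 0.9045

0.9045


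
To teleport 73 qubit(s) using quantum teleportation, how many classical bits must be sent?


Quantum teleportation requires 2 classical bits per qubit teleported.
73 qubit(s) -> 2 * 73 = 146 classical bits

146


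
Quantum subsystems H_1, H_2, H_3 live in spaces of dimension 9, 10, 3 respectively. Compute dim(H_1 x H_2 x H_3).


dim(H_1 x H_2 x H_3) = 9 * 10 * 3
= 90 * 3
= 270

270


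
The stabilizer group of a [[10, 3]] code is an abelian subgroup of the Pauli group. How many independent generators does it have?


For an [[n,k]] stabilizer code:
Number of stabilizer generators = n - k
= 10 - 3
= 7

7


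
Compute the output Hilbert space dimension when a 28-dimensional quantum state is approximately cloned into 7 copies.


Output space = H^(tensor 7) where dim(H) = 28
dim = 28^7
= 784 (after 2 factors)
= 21952 (after 3 factors)
= 614656 (after 4 factors)
= 17210368 (after 5 factors)
= 481890304 (after 6 factors)
= 13492928512 (after 7 factors)
= 13492928512

13492928512


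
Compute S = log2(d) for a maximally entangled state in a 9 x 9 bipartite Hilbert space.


For a maximally entangled state in d x d:
S = log2(d) = log2(9)
= 3.1699

3.1699


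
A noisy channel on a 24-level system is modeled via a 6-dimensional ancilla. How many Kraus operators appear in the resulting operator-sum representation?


Tracing out the environment in an orthonormal basis {|i>_E} gives Kraus operators K_i = <i|_E U |0>_E.
Number of Kraus operators = dim(H_env) = d_env
= 6

6


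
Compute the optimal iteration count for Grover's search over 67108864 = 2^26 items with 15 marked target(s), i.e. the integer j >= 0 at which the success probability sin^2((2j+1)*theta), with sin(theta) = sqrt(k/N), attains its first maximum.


After j Grover iterations the success probability is P(j) = sin^2((2j+1)*theta), where sin(theta) = sqrt(k/N).
N = 2^26 = 67108864, k = 15
sin(theta) = sqrt(k/N) = 0.0004727762874
theta = arcsin(sqrt(k/N)) = 0.000472776305 rad
P(j) reaches its first maximum when (2j+1)*theta is as close as possible to pi/2, i.e. j = round(pi/(4*theta) - 1/2).
pi/(4*theta) - 1/2 = 1660.7469
(For comparison, the common estimate pi/4 * sqrt(N/k) = 1661.2469; the exact maximiser is used here.)
Optimal iterations = 1661

1661


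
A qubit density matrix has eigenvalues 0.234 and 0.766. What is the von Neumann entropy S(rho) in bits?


S = -p*log2(p) - (1-p)*log2(1-p)
p = 0.2340, 1-p = 0.7660
= -0.2340 * log2(0.2340) - 0.7660 * log2(0.7660)
= -(-0.4903) - (-0.2946)
= 0.7849

0.7849


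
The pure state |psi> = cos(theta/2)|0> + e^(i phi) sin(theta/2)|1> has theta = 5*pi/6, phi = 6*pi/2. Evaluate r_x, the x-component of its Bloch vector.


theta = 2.6180, phi = 9.4248
r_x = sin(theta)*cos(phi) = 0.5000 * -1.0000
r_x = -0.5000

-0.5000


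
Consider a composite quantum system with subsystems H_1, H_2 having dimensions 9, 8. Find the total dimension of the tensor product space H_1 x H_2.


dim(H_1 x H_2) = 9 * 8
= 72

72


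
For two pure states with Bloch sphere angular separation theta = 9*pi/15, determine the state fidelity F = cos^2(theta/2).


For states separated by angle theta on Bloch sphere:
F = cos^2(theta/2)
theta = 9*pi/15 = 1.8850
theta/2 = 0.9425
cos(theta/2) = 0.5878
F = 0.3455

0.3455


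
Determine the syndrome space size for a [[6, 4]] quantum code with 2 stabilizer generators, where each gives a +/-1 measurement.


Each stabilizer generator gives a binary (+1 or -1) measurement outcome.
With 2 independent generators:
Total syndromes = 2^2
= 4

4


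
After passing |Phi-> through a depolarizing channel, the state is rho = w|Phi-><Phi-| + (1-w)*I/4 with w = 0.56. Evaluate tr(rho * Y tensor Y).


|Phi-> = (|00> - |11>)/sqrt(2)
For the pure Bell state, <Y_A Y_B> = +1 (Bell-state Pauli correlator).
The maximally-mixed part I/4 has tr(I/4 * P tensor P) = 0 for any traceless Pauli P.
So <Y_A Y_B>_rho = w * (+1) + (1 - w) * 0
= 0.56 * (+1)
= 0.5600

0.5600


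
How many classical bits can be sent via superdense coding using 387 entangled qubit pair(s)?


Superdense coding allows 2 classical bits per shared entangled pair.
387 pair(s) -> 2 * 387 = 774 classical bits

774


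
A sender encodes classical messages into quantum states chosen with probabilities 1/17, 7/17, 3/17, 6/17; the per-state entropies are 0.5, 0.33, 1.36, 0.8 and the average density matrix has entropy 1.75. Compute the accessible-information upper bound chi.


chi = S(rho) - sum_i p_i * S(rho_i)
Weighted entropy = 1/17 * 0.5 + 7/17 * 0.33 + 3/17 * 1.36 + 6/17 * 0.8
= 0.6876
chi = 1.75 - 0.6876
= 1.0624

1.0624


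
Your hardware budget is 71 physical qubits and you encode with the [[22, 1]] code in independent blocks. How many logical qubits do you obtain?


Each code block uses 22 physical qubits for 1 logical qubit(s).
Number of complete blocks = floor(71 / 22) = 3
Logical qubits = 3 * 1
= 3

3


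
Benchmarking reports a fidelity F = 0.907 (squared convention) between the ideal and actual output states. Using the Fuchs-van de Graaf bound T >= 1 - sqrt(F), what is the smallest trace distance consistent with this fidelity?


Fuchs-van de Graaf (squared-fidelity convention): 1 - sqrt(F) <= T <= sqrt(1 - F).
Lower bound: T >= 1 - sqrt(F)
sqrt(F) = sqrt(0.907) = 0.9524
T >= 1 - 0.9524
T >= 0.0476

0.0476


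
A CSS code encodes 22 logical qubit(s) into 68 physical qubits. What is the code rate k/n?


Code rate R = k/n
= 22/68
= 0.3235

0.3235


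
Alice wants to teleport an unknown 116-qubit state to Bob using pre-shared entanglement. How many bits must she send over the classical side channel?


Quantum teleportation requires 2 classical bits per qubit teleported.
116 qubit(s) -> 2 * 116 = 232 classical bits

232


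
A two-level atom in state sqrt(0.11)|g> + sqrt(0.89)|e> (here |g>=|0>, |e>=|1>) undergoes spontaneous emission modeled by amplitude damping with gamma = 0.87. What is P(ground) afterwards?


For amplitude damping with parameter gamma on state sqrt(a)|0> + sqrt(b)|1>:
alpha^2 = 0.11, beta^2 = 0.89
P(|0>) = alpha^2 + gamma * beta^2
= 0.11 + 0.87 * 0.89
= 0.11 + 0.7743
= 0.8843

0.8843


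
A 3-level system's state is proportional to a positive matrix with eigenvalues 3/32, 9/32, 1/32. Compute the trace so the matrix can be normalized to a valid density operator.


tr(M) = sum of eigenvalues
= 3/32 + 9/32 + 1/32
= 13/32
= 0.4062

0.4062


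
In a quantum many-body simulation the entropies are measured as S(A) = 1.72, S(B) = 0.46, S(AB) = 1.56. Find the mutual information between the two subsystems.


I(A:B) = S(A) + S(B) - S(AB)
= 1.72 + 0.46 - 1.56
= 0.6200

0.6200


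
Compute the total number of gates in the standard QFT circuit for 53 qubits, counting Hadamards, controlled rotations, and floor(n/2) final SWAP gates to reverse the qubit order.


Hadamard gates: 53
Controlled rotations: n*(n-1)/2 = 53*52/2 = 1378
SWAP gates: floor(n/2) = floor(53/2) = 26
Total = 53 + 1378 + 26
= 1457

1457


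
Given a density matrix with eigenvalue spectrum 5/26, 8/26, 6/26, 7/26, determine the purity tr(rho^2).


tr(rho^2) = sum of eigenvalues squared
= (5/26)^2 + (8/26)^2 + (6/26)^2 + (7/26)^2
= (25 + 64 + 36 + 49) / 676
= 174/676
= 0.2574

0.2574


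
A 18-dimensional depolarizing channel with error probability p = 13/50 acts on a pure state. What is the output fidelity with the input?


F = (1-p) + p/d
= (1 - 0.2600) + 0.2600/18
= 0.7400 + 0.0144
= 0.7544

0.7544


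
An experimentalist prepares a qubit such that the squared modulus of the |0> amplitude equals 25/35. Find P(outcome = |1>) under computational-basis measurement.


|alpha|^2 = 25/35 = 0.7143
|beta|^2 = 1 - 25/35 = 10/35 = 0.2857
P(|1>) = |beta|^2 = 0.2857

0.2857


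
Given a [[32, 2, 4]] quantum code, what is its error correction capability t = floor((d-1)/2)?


Code parameters: [[32, 2, 4]], distance d = 4.
Number of correctable errors = floor((d-1)/2)
= floor((4 - 1)/2)
= floor(3/2)
= 1

1


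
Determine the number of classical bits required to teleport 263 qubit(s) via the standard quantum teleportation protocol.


Quantum teleportation requires 2 classical bits per qubit teleported.
263 qubit(s) -> 2 * 263 = 526 classical bits

526


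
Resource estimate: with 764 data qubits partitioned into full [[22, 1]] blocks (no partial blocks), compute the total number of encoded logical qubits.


Each code block uses 22 physical qubits for 1 logical qubit(s).
Number of complete blocks = floor(764 / 22) = 34
Logical qubits = 34 * 1
= 34

34


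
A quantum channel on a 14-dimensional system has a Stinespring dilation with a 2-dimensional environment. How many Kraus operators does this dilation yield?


Tracing out the environment in an orthonormal basis {|i>_E} gives Kraus operators K_i = <i|_E U |0>_E.
Number of Kraus operators = dim(H_env) = d_env
= 2

2


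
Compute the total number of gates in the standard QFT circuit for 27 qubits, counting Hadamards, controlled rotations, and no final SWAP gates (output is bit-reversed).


Hadamard gates: 27
Controlled rotations: n*(n-1)/2 = 27*26/2 = 351
SWAP gates: 0 (omitted)
Total = 27 + 351
= 378

378


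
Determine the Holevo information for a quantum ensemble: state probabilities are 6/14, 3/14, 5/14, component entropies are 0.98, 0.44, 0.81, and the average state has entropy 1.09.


chi = S(rho) - sum_i p_i * S(rho_i)
Weighted entropy = 6/14 * 0.98 + 3/14 * 0.44 + 5/14 * 0.81
= 0.8036
chi = 1.09 - 0.8036
= 0.2864

0.2864


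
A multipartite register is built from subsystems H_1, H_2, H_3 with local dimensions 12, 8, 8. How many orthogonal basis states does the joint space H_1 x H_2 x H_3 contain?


dim(H_1 x H_2 x H_3) = 12 * 8 * 8
= 96 * 8
= 768

768


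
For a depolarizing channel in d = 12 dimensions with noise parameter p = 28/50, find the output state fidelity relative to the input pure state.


F = (1-p) + p/d
= (1 - 0.5600) + 0.5600/12
= 0.4400 + 0.0467
= 0.4867

0.4867
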